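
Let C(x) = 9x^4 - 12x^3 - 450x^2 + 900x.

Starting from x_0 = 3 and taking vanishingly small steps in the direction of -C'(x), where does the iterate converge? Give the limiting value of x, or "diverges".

C'(x) = 36(x - 5)(x - 1)(x + 5), so C'(3) = -1152.
Gradient descent moves in the -C' direction, i.e. x is increasing.
The nearest critical point in that direction is x = 5, where C'' = 1440 > 0 (a local minimum). The iterate converges there.

5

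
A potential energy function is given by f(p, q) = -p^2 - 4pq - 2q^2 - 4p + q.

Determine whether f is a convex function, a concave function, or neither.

f is quadratic, so its Hessian is the constant matrix H = [[-2, -4], [-4, -4]].
det(H) = -8, tr(H) = -6.
det(H) < 0, so H is indefinite: neither convex nor concave.

neither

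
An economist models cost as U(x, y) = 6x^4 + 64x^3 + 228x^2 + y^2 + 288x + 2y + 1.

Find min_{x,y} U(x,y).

U(x,y) separates as P(x) + Q(y) + 1, so its minimum is min P + min Q + 1.
P'(x) = 24(x + 1)(x + 3)(x + 4) vanishes at x ∈ {-4, -3, -1}; Q'(y) = 2y + 2 vanishes at y ∈ {-1}.
Local minima of P (where P''>0): P(-4)=-64, P(-1)=-118. Local minima of Q: Q(-1)=-1.
So the global minimum of U is P(-1) + Q(-1) + 1 = -118 − 1 + 1 = -118, attained at (-1, -1).

-118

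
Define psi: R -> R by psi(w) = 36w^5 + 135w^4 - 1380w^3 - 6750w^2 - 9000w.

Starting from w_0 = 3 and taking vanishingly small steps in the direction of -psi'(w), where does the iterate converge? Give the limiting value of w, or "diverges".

psi'(w) = 180(w - 5)(w + 1)(w + 2)(w + 5), so psi'(3) = -57600.
Gradient descent moves in the -psi' direction, i.e. w is increasing.
The nearest critical point in that direction is w = 5, where psi'' = 75600 > 0 (a local minimum). The iterate converges there.

5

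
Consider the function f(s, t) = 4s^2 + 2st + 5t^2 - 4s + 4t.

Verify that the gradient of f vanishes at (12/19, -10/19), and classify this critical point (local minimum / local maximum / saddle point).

∇f = (8s + 2t - 4, 2s + 10t + 4); substituting (12/19, -10/19) gives ∇f = (0, 0), so (12/19, -10/19) is indeed a critical point.
The Hessian of f is constant: H = [[8, 2], [2, 10]].
det(H) = 8·10 − 2² = 76.
det(H) > 0 and tr(H) = 18 > 0, so H is positive definite and the point is a local minimum.

local minimum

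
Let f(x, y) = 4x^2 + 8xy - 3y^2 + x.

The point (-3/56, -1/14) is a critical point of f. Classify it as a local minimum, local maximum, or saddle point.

The Hessian of f is constant: H = [[8, 8], [8, -6]].
det(H) = 8·(-6) − 8² = -112.
Since det(H) < 0, H is indefinite and the critical point is a saddle point.

saddle point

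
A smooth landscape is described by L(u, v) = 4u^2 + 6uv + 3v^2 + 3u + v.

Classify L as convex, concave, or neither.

convex

L is quadratic, so its Hessian is the constant matrix H = [[8, 6], [6, 6]].
det(H) = 12, tr(H) = 14.
det(H) > 0 and tr(H) > 0, so H is positive definite everywhere: convex.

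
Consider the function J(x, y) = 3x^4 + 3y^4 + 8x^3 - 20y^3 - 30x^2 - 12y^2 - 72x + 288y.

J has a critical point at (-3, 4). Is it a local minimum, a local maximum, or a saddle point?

The mixed partial ∂²J/∂x∂y is 0, so the Hessian at any point is diag(J_xx, J_yy) = diag(12(3x^2 + 4x - 5), 12(3y^2 - 10y - 2)).
At (-3, 4): H = diag(120, 72).
Both eigenvalues are positive, so H is positive definite: a local minimum.

local minimum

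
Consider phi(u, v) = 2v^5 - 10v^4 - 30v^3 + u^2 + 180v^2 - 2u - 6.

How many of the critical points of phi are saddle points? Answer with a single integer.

phi separates as a function of u plus a function of v, so ∇phi=0 decouples.
∂phi/∂u = 2(u - 1) = 0 at u ∈ {1}; ∂phi/∂v = 10v(v - 4)(v - 3)(v + 3) = 0 at v ∈ {-3, 0, 3, 4}.
The Hessian is diagonal: diag(phi_uu, phi_vv). Second derivatives: phi_uu(1)=2; phi_vv(-3)=-1260, phi_vv(0)=360, phi_vv(3)=-180, phi_vv(4)=280.
Saddle points occur where the two diagonal entries have opposite signs: (1, -3), (1, 3). Count: 2.

2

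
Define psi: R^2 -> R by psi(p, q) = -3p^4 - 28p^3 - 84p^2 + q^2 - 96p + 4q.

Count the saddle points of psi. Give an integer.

psi separates as a function of p plus a function of q, so ∇psi=0 decouples.
∂psi/∂p = -12(p + 1)(p + 2)(p + 4) = 0 at p ∈ {-4, -2, -1}; ∂psi/∂q = 2(q + 2) = 0 at q ∈ {-2}.
The Hessian is diagonal: diag(psi_pp, psi_qq). Second derivatives: psi_pp(-4)=-72, psi_pp(-2)=24, psi_pp(-1)=-36; psi_qq(-2)=2.
Saddle points occur where the two diagonal entries have opposite signs: (-4, -2), (-1, -2). Count: 2.

2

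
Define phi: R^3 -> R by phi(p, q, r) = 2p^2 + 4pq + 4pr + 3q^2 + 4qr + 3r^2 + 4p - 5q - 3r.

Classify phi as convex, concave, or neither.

convex

phi is quadratic, so its Hessian is the constant matrix H = [[4, 4, 4], [4, 6, 4], [4, 4, 6]].
Leading principal minors: 4, 8, 16.
All positive ⇒ H ≻ 0 ⇒ convex.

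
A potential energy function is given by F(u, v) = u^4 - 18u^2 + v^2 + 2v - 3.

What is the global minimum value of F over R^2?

-85

F(u,v) separates as P(u) + Q(v) − 3, so its minimum is min P + min Q − 3.
P'(u) = 4u(u - 3)(u + 3) vanishes at u ∈ {-3, 0, 3}; Q'(v) = 2v + 2 vanishes at v ∈ {-1}.
Local minima of P (where P''>0): P(-3)=-81, P(3)=-81. Local minima of Q: Q(-1)=-1.
So the global minimum of F is P(-3) + Q(-1) − 3 = -81 − 1 − 3 = -85, attained at (-3, -1).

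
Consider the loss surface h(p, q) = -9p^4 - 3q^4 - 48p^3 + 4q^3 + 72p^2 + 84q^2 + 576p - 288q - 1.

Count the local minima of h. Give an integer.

h separates as a function of p plus a function of q, so ∇h=0 decouples.
∂h/∂p = -36(p - 2)(p + 2)(p + 4) = 0 at p ∈ {-4, -2, 2}; ∂h/∂q = -12(q - 3)(q - 2)(q + 4) = 0 at q ∈ {-4, 2, 3}.
The Hessian is diagonal: diag(h_pp, h_qq). Second derivatives: h_pp(-4)=-432, h_pp(-2)=288, h_pp(2)=-864; h_qq(-4)=-504, h_qq(2)=72, h_qq(3)=-84.
Local minima occur where both diagonal entries positive: (-2, 2). Count: 1.

1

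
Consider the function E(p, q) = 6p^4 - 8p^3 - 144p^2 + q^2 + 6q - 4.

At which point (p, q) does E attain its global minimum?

E(p,q) separates as A(p) + B(q) − 4, so its minimum is min A + min B − 4.
A'(p) = 24p(p - 4)(p + 3) vanishes at p ∈ {-3, 0, 4}; B'(q) = 2q + 6 vanishes at q ∈ {-3}.
Local minima of A (where A''>0): A(-3)=-594, A(4)=-1280. Local minima of B: B(-3)=-9.
So the global minimum of E is A(4) + B(-3) − 4 = -1280 − 9 − 4 = -1293, attained at (4, -3).

(4, -3)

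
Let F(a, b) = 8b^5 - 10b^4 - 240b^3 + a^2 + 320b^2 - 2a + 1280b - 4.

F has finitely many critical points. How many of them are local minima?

2

F separates as a function of a plus a function of b, so ∇F=0 decouples.
∂F/∂a = 2(a - 1) = 0 at a ∈ {1}; ∂F/∂b = 40(b - 4)(b - 2)(b + 1)(b + 4) = 0 at b ∈ {-4, -1, 2, 4}.
The Hessian is diagonal: diag(F_aa, F_bb). Second derivatives: F_aa(1)=2; F_bb(-4)=-5760, F_bb(-1)=1800, F_bb(2)=-1440, F_bb(4)=3200.
Local minima occur where both diagonal entries positive: (1, -1), (1, 4). Count: 2.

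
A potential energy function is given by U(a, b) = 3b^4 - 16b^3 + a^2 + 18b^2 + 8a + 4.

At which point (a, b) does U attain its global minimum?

U(a,b) separates as P(a) + Q(b) + 4, so its minimum is min P + min Q + 4.
P'(a) = 2a + 8 vanishes at a ∈ {-4}; Q'(b) = 12b(b - 3)(b - 1) vanishes at b ∈ {0, 1, 3}.
Local minima of P (where P''>0): P(-4)=-16. Local minima of Q: Q(0)=0, Q(3)=-27.
So the global minimum of U is P(-4) + Q(3) + 4 = -16 − 27 + 4 = -39, attained at (-4, 3).

(-4, 3)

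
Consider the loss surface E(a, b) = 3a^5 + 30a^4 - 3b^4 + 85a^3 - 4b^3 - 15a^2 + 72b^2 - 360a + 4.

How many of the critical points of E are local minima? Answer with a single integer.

2

E separates as a function of a plus a function of b, so ∇E=0 decouples.
∂E/∂a = 15(a - 1)(a + 2)(a + 3)(a + 4) = 0 at a ∈ {-4, -3, -2, 1}; ∂E/∂b = -12b(b - 3)(b + 4) = 0 at b ∈ {-4, 0, 3}.
The Hessian is diagonal: diag(E_aa, E_bb). Second derivatives: E_aa(-4)=-150, E_aa(-3)=60, E_aa(-2)=-90, E_aa(1)=900; E_bb(-4)=-336, E_bb(0)=144, E_bb(3)=-252.
Local minima occur where both diagonal entries positive: (-3, 0), (1, 0). Count: 2.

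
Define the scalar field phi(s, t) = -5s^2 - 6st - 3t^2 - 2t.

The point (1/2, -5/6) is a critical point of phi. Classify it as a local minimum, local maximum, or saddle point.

local maximum

The Hessian of phi is constant: H = [[-10, -6], [-6, -6]].
det(H) = (-10)·(-6) − (-6)² = 24.
det(H) > 0 and tr(H) = -16 < 0, so H is negative definite and the point is a local maximum.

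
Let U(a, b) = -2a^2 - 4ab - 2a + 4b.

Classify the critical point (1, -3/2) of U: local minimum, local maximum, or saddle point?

saddle point

The Hessian of U is constant: H = [[-4, -4], [-4, 0]].
det(H) = (-4)·0 − (-4)² = -16.
Since det(H) < 0, H is indefinite and the critical point is a saddle point.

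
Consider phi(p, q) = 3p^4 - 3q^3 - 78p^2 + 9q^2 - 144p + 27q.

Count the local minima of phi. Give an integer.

phi separates as a function of p plus a function of q, so ∇phi=0 decouples.
∂phi/∂p = 12(p - 4)(p + 1)(p + 3) = 0 at p ∈ {-3, -1, 4}; ∂phi/∂q = -9(q - 3)(q + 1) = 0 at q ∈ {-1, 3}.
The Hessian is diagonal: diag(phi_pp, phi_qq). Second derivatives: phi_pp(-3)=168, phi_pp(-1)=-120, phi_pp(4)=420; phi_qq(-1)=36, phi_qq(3)=-36.
Local minima occur where both diagonal entries positive: (-3, -1), (4, -1). Count: 2.

2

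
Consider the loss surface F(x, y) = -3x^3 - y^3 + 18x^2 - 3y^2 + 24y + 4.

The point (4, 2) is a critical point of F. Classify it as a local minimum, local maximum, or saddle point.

The mixed partial ∂²F/∂x∂y is 0, so the Hessian at any point is diag(F_xx, F_yy) = diag(18(-x + 2), -6(y + 1)).
At (4, 2): H = diag(-36, -18).
Both eigenvalues are negative, so H is negative definite: a local maximum.

local maximum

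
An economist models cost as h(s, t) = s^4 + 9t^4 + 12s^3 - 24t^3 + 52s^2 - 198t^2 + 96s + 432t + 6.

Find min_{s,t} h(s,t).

-1759

h(s,t) separates as P(s) + Q(t) + 6, so its minimum is min P + min Q + 6.
P'(s) = 4(s + 2)(s + 3)(s + 4) vanishes at s ∈ {-4, -3, -2}; Q'(t) = 36(t - 4)(t - 1)(t + 3) vanishes at t ∈ {-3, 1, 4}.
Local minima of P (where P''>0): P(-4)=-64, P(-2)=-64. Local minima of Q: Q(-3)=-1701, Q(4)=-672.
So the global minimum of h is P(-4) + Q(-3) + 6 = -64 − 1701 + 6 = -1759, attained at (-4, -3).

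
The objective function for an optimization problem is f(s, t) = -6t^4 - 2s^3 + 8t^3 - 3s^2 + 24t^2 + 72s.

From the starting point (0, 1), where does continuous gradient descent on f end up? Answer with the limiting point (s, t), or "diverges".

(-4, 0)

f is separable, so gradient descent decouples: s follows -∂f/∂s, t follows -∂f/∂t.
∂f/∂s = -6(s - 3)(s + 4); at s=0 this is 72, so s decreases.
∂f/∂t = -24t(t - 2)(t + 1); at t=1 this is 48, so t decreases.
s converges to its nearest critical value -4 (a local min of the s-part); t converges to 0. The iterate converges to (-4, 0).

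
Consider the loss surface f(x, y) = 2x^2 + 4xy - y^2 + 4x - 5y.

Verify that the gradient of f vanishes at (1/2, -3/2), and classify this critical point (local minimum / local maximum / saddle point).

∇f = (4x + 4y + 4, 4x - 2y - 5); substituting (1/2, -3/2) gives ∇f = (0, 0), so (1/2, -3/2) is indeed a critical point.
The Hessian of f is constant: H = [[4, 4], [4, -2]].
det(H) = 4·(-2) − 4² = -24.
Since det(H) < 0, H is indefinite and the critical point is a saddle point.

saddle point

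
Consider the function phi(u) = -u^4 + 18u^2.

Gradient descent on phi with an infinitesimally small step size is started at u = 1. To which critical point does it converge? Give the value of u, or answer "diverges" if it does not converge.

0

phi'(u) = -4u(u - 3)(u + 3), so phi'(1) = 32.
Gradient descent moves in the -phi' direction, i.e. u is decreasing.
The nearest critical point in that direction is u = 0, where phi'' = 36 > 0 (a local minimum). The iterate converges there.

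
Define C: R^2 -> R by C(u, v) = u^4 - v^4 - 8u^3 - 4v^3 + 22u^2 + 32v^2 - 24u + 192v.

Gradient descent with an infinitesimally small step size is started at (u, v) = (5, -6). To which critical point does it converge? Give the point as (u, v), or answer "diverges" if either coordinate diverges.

C is separable, so gradient descent decouples: u follows -∂C/∂u, v follows -∂C/∂v.
∂C/∂u = 4(u - 3)(u - 2)(u - 1); at u=5 this is 96, so u decreases.
∂C/∂v = -4(v - 4)(v + 3)(v + 4); at v=-6 this is 240, so v decreases.
The v-coordinate has no critical point in that direction and runs off to infinity.

diverges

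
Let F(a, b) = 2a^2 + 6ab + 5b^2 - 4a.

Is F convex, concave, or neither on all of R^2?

F is quadratic, so its Hessian is the constant matrix H = [[4, 6], [6, 10]].
det(H) = 4, tr(H) = 14.
det(H) > 0 and tr(H) > 0, so H is positive definite everywhere: convex.

convex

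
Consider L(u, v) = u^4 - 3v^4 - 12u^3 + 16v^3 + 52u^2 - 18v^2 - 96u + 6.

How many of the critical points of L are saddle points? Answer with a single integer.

L separates as a function of u plus a function of v, so ∇L=0 decouples.
∂L/∂u = 4(u - 4)(u - 3)(u - 2) = 0 at u ∈ {2, 3, 4}; ∂L/∂v = -12v(v - 3)(v - 1) = 0 at v ∈ {0, 1, 3}.
The Hessian is diagonal: diag(L_uu, L_vv). Second derivatives: L_uu(2)=8, L_uu(3)=-4, L_uu(4)=8; L_vv(0)=-36, L_vv(1)=24, L_vv(3)=-72.
Saddle points occur where the two diagonal entries have opposite signs: (2, 0), (2, 3), (3, 1), (4, 0), (4, 3). Count: 5.

5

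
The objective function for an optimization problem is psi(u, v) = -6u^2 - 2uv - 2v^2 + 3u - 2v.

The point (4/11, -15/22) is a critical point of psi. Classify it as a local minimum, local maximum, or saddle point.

local maximum

The Hessian of psi is constant: H = [[-12, -2], [-2, -4]].
det(H) = (-12)·(-4) − (-2)² = 44.
det(H) > 0 and tr(H) = -16 < 0, so H is negative definite and the point is a local maximum.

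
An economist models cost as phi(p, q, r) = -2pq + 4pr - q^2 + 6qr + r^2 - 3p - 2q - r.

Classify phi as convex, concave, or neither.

neither

phi is quadratic, so its Hessian is the constant matrix H = [[0, -2, 4], [-2, -2, 6], [4, 6, 2]].
Leading principal minors: 0, -4, -72.
Neither pattern holds ⇒ H is indefinite ⇒ neither convex nor concave.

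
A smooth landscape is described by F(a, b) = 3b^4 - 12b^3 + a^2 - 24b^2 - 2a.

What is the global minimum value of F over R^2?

-385

F(a,b) separates as P(a) + Q(b), so its minimum is min P + min Q.
P'(a) = 2a - 2 vanishes at a ∈ {1}; Q'(b) = 12b(b - 4)(b + 1) vanishes at b ∈ {-1, 0, 4}.
Local minima of P (where P''>0): P(1)=-1. Local minima of Q: Q(-1)=-9, Q(4)=-384.
So the global minimum of F is P(1) + Q(4) = -1 − 384 = -385, attained at (1, 4).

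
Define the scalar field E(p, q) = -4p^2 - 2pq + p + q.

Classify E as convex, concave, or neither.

E is quadratic, so its Hessian is the constant matrix H = [[-8, -2], [-2, 0]].
det(H) = -4, tr(H) = -8.
det(H) < 0, so H is indefinite: neither convex nor concave.

neither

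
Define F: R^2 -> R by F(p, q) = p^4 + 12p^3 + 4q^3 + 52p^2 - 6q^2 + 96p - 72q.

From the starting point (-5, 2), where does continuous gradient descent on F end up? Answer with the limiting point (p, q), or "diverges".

F is separable, so gradient descent decouples: p follows -∂F/∂p, q follows -∂F/∂q.
∂F/∂p = 4(p + 2)(p + 3)(p + 4); at p=-5 this is -24, so p increases.
∂F/∂q = 12(q - 3)(q + 2); at q=2 this is -48, so q increases.
p converges to its nearest critical value -4 (a local min of the p-part); q converges to 3. The iterate converges to (-4, 3).

(-4, 3)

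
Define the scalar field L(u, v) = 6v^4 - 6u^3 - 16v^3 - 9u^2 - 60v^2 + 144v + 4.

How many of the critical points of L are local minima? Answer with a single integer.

L separates as a function of u plus a function of v, so ∇L=0 decouples.
∂L/∂u = -18u(u + 1) = 0 at u ∈ {-1, 0}; ∂L/∂v = 24(v - 3)(v - 1)(v + 2) = 0 at v ∈ {-2, 1, 3}.
The Hessian is diagonal: diag(L_uu, L_vv). Second derivatives: L_uu(-1)=18, L_uu(0)=-18; L_vv(-2)=360, L_vv(1)=-144, L_vv(3)=240.
Local minima occur where both diagonal entries positive: (-1, -2), (-1, 3). Count: 2.

2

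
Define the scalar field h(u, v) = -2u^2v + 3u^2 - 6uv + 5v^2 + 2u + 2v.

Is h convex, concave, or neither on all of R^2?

neither

The term -2u^2v is cubic, so the Hessian is not constant.
∂²h/∂u² = -4v + 6, which takes both signs as v varies (negative for sufficiently large v). A diagonal entry of the Hessian changing sign means the Hessian is neither positive- nor negative-semidefinite on all of R^2.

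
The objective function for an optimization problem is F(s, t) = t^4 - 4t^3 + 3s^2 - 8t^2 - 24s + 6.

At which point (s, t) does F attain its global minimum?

(4, 4)

F(s,t) separates as P(s) + Q(t) + 6, so its minimum is min P + min Q + 6.
P'(s) = 6s - 24 vanishes at s ∈ {4}; Q'(t) = 4t(t - 4)(t + 1) vanishes at t ∈ {-1, 0, 4}.
Local minima of P (where P''>0): P(4)=-48. Local minima of Q: Q(-1)=-3, Q(4)=-128.
So the global minimum of F is P(4) + Q(4) + 6 = -48 − 128 + 6 = -170, attained at (4, 4).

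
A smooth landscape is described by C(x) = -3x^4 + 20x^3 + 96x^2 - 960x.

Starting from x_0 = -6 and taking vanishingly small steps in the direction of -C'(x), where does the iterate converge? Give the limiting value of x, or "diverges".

C'(x) = -12(x - 5)(x - 4)(x + 4), so C'(-6) = 2640.
Gradient descent moves in the -C' direction, i.e. x is decreasing.
There is no critical point below x=-6, and C' keeps the same sign, so the iterate runs off to −∞.

diverges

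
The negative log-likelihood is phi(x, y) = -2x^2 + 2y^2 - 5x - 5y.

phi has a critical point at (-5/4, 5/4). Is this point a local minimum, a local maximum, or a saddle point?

saddle point

The Hessian of phi is constant: H = [[-4, 0], [0, 4]].
det(H) = (-4)·4 − 0² = -16.
Since det(H) < 0, H is indefinite and the critical point is a saddle point.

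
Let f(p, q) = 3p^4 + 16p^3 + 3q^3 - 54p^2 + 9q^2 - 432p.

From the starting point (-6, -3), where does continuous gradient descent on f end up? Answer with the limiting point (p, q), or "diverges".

diverges

f is separable, so gradient descent decouples: p follows -∂f/∂p, q follows -∂f/∂q.
∂f/∂p = 12(p - 3)(p + 3)(p + 4); at p=-6 this is -648, so p increases.
∂f/∂q = 9q(q + 2); at q=-3 this is 27, so q decreases.
The q-coordinate has no critical point in that direction and runs off to infinity.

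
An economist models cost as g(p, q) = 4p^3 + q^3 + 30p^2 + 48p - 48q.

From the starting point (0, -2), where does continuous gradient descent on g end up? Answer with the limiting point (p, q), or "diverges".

(-1, 4)

g is separable, so gradient descent decouples: p follows -∂g/∂p, q follows -∂g/∂q.
∂g/∂p = 12(p + 1)(p + 4); at p=0 this is 48, so p decreases.
∂g/∂q = 3(q - 4)(q + 4); at q=-2 this is -36, so q increases.
p converges to its nearest critical value -1 (a local min of the p-part); q converges to 4. The iterate converges to (-1, 4).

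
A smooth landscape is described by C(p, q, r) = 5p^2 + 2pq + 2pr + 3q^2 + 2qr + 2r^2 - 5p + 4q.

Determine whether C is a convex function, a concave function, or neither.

C is quadratic, so its Hessian is the constant matrix H = [[10, 2, 2], [2, 6, 2], [2, 2, 4]].
Leading principal minors: 10, 56, 176.
All positive ⇒ H ≻ 0 ⇒ convex.

convex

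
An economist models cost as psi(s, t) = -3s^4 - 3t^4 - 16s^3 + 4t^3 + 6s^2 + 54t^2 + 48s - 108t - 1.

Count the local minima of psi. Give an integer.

psi separates as a function of s plus a function of t, so ∇psi=0 decouples.
∂psi/∂s = -12(s - 1)(s + 1)(s + 4) = 0 at s ∈ {-4, -1, 1}; ∂psi/∂t = -12(t - 3)(t - 1)(t + 3) = 0 at t ∈ {-3, 1, 3}.
The Hessian is diagonal: diag(psi_ss, psi_tt). Second derivatives: psi_ss(-4)=-180, psi_ss(-1)=72, psi_ss(1)=-120; psi_tt(-3)=-288, psi_tt(1)=96, psi_tt(3)=-144.
Local minima occur where both diagonal entries positive: (-1, 1). Count: 1.

1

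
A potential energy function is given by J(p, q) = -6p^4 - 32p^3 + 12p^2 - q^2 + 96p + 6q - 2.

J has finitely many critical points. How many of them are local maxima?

J separates as a function of p plus a function of q, so ∇J=0 decouples.
∂J/∂p = -24(p - 1)(p + 1)(p + 4) = 0 at p ∈ {-4, -1, 1}; ∂J/∂q = -2(q - 3) = 0 at q ∈ {3}.
The Hessian is diagonal: diag(J_pp, J_qq). Second derivatives: J_pp(-4)=-360, J_pp(-1)=144, J_pp(1)=-240; J_qq(3)=-2.
Local maxima occur where both diagonal entries negative: (-4, 3), (1, 3). Count: 2.

2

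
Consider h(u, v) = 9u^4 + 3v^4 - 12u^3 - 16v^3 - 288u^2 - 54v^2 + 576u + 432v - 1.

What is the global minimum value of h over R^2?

-4948

h(u,v) separates as P(u) + Q(v) − 1, so its minimum is min P + min Q − 1.
P'(u) = 36(u - 4)(u - 1)(u + 4) vanishes at u ∈ {-4, 1, 4}; Q'(v) = 12(v - 4)(v - 3)(v + 3) vanishes at v ∈ {-3, 3, 4}.
Local minima of P (where P''>0): P(-4)=-3840, P(4)=-768. Local minima of Q: Q(-3)=-1107, Q(4)=608.
So the global minimum of h is P(-4) + Q(-3) − 1 = -3840 − 1107 − 1 = -4948, attained at (-4, -3).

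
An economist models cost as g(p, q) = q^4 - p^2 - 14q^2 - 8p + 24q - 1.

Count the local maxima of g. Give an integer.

1

g separates as a function of p plus a function of q, so ∇g=0 decouples.
∂g/∂p = -2(p + 4) = 0 at p ∈ {-4}; ∂g/∂q = 4(q - 2)(q - 1)(q + 3) = 0 at q ∈ {-3, 1, 2}.
The Hessian is diagonal: diag(g_pp, g_qq). Second derivatives: g_pp(-4)=-2; g_qq(-3)=80, g_qq(1)=-16, g_qq(2)=20.
Local maxima occur where both diagonal entries negative: (-4, 1). Count: 1.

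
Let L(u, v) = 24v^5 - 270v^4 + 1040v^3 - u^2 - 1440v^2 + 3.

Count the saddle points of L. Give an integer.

2

L separates as a function of u plus a function of v, so ∇L=0 decouples.
∂L/∂u = -2u = 0 at u ∈ {0}; ∂L/∂v = 120v(v - 4)(v - 3)(v - 2) = 0 at v ∈ {0, 2, 3, 4}.
The Hessian is diagonal: diag(L_uu, L_vv). Second derivatives: L_uu(0)=-2; L_vv(0)=-2880, L_vv(2)=480, L_vv(3)=-360, L_vv(4)=960.
Saddle points occur where the two diagonal entries have opposite signs: (0, 2), (0, 4). Count: 2.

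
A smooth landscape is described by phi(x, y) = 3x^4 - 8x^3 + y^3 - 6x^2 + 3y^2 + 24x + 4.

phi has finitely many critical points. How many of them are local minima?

phi separates as a function of x plus a function of y, so ∇phi=0 decouples.
∂phi/∂x = 12(x - 2)(x - 1)(x + 1) = 0 at x ∈ {-1, 1, 2}; ∂phi/∂y = 3y(y + 2) = 0 at y ∈ {-2, 0}.
The Hessian is diagonal: diag(phi_xx, phi_yy). Second derivatives: phi_xx(-1)=72, phi_xx(1)=-24, phi_xx(2)=36; phi_yy(-2)=-6, phi_yy(0)=6.
Local minima occur where both diagonal entries positive: (-1, 0), (2, 0). Count: 2.

2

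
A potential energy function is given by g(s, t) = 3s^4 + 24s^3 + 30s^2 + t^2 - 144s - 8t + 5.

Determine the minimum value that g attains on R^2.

g(s,t) separates as P(s) + Q(t) + 5, so its minimum is min P + min Q + 5.
P'(s) = 12(s - 1)(s + 3)(s + 4) vanishes at s ∈ {-4, -3, 1}; Q'(t) = 2(t - 4) vanishes at t ∈ {4}.
Local minima of P (where P''>0): P(-4)=288, P(1)=-87. Local minima of Q: Q(4)=-16.
So the global minimum of g is P(1) + Q(4) + 5 = -87 − 16 + 5 = -98, attained at (1, 4).

-98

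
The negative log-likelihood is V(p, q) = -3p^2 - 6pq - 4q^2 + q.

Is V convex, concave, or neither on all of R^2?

V is quadratic, so its Hessian is the constant matrix H = [[-6, -6], [-6, -8]].
det(H) = 12, tr(H) = -14.
det(H) > 0 and tr(H) < 0, so H is negative definite everywhere: concave.

concave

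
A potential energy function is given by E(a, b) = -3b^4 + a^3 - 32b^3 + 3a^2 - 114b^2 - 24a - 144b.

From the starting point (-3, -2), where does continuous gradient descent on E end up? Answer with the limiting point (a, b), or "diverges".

E is separable, so gradient descent decouples: a follows -∂E/∂a, b follows -∂E/∂b.
∂E/∂a = 3(a - 2)(a + 4); at a=-3 this is -15, so a increases.
∂E/∂b = -12(b + 1)(b + 3)(b + 4); at b=-2 this is 24, so b decreases.
a converges to its nearest critical value 2 (a local min of the a-part); b converges to -3. The iterate converges to (2, -3).

(2, -3)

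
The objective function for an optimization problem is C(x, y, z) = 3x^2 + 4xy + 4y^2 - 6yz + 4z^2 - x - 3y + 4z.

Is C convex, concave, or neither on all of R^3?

convex

C is quadratic, so its Hessian is the constant matrix H = [[6, 4, 0], [4, 8, -6], [0, -6, 8]].
Leading principal minors: 6, 32, 40.
All positive ⇒ H ≻ 0 ⇒ convex.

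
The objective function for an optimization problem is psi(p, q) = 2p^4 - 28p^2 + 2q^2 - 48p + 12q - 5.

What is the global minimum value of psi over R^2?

psi(p,q) separates as A(p) + B(q) − 5, so its minimum is min A + min B − 5.
A'(p) = 8(p - 3)(p + 1)(p + 2) vanishes at p ∈ {-2, -1, 3}; B'(q) = 4q + 12 vanishes at q ∈ {-3}.
Local minima of A (where A''>0): A(-2)=16, A(3)=-234. Local minima of B: B(-3)=-18.
So the global minimum of psi is A(3) + B(-3) − 5 = -234 − 18 − 5 = -257, attained at (3, -3).

-257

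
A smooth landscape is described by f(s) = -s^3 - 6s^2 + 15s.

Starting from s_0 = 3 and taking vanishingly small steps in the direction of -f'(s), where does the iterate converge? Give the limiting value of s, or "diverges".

diverges

f'(s) = -3(s - 1)(s + 5), so f'(3) = -48.
Gradient descent moves in the -f' direction, i.e. s is increasing.
There is no critical point above s=3, and f' keeps the same sign, so the iterate runs off to +∞.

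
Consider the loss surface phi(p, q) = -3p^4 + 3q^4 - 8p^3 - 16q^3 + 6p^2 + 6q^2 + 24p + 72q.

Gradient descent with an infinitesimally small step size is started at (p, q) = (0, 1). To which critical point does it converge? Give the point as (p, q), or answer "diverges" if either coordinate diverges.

phi is separable, so gradient descent decouples: p follows -∂phi/∂p, q follows -∂phi/∂q.
∂phi/∂p = -12(p - 1)(p + 1)(p + 2); at p=0 this is 24, so p decreases.
∂phi/∂q = 12(q - 3)(q - 2)(q + 1); at q=1 this is 48, so q decreases.
p converges to its nearest critical value -1 (a local min of the p-part); q converges to -1. The iterate converges to (-1, -1).

(-1, -1)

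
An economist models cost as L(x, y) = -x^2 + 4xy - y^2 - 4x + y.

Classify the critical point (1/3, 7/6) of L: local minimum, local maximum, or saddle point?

saddle point

The Hessian of L is constant: H = [[-2, 4], [4, -2]].
det(H) = (-2)·(-2) − 4² = -12.
Since det(H) < 0, H is indefinite and the critical point is a saddle point.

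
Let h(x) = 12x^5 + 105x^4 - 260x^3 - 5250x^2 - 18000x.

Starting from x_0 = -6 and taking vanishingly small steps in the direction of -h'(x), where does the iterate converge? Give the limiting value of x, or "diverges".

h'(x) = 60(x - 5)(x + 3)(x + 4)(x + 5), so h'(-6) = 3960.
Gradient descent moves in the -h' direction, i.e. x is decreasing.
There is no critical point below x=-6, and h' keeps the same sign, so the iterate runs off to −∞.

diverges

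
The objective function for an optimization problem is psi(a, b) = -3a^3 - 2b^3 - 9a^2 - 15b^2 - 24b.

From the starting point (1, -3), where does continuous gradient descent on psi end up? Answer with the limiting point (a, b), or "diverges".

psi is separable, so gradient descent decouples: a follows -∂psi/∂a, b follows -∂psi/∂b.
∂psi/∂a = -9a(a + 2); at a=1 this is -27, so a increases.
∂psi/∂b = -6(b + 1)(b + 4); at b=-3 this is 12, so b decreases.
The a-coordinate has no critical point in that direction and runs off to infinity.

diverges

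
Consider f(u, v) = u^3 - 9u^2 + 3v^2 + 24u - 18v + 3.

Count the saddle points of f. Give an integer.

f separates as a function of u plus a function of v, so ∇f=0 decouples.
∂f/∂u = 3(u - 4)(u - 2) = 0 at u ∈ {2, 4}; ∂f/∂v = 6(v - 3) = 0 at v ∈ {3}.
The Hessian is diagonal: diag(f_uu, f_vv). Second derivatives: f_uu(2)=-6, f_uu(4)=6; f_vv(3)=6.
Saddle points occur where the two diagonal entries have opposite signs: (2, 3). Count: 1.

1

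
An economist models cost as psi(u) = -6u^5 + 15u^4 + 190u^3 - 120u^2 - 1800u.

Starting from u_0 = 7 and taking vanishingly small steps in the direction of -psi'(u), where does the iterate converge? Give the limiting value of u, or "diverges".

diverges

psi'(u) = -30(u - 5)(u - 2)(u + 2)(u + 3), so psi'(7) = -27000.
Gradient descent moves in the -psi' direction, i.e. u is increasing.
There is no critical point above u=7, and psi' keeps the same sign, so the iterate runs off to +∞.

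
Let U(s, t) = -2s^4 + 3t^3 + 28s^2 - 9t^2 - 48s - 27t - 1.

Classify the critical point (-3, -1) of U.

local maximum

The mixed partial ∂²U/∂s∂t is 0, so the Hessian at any point is diag(U_ss, U_tt) = diag(8(-3s^2 + 7), 18(t - 1)).
At (-3, -1): H = diag(-160, -36).
Both eigenvalues are negative, so H is negative definite: a local maximum.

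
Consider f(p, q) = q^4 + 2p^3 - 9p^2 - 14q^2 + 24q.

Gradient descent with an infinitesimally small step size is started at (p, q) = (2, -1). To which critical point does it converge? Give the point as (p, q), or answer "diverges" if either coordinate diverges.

(3, -3)

f is separable, so gradient descent decouples: p follows -∂f/∂p, q follows -∂f/∂q.
∂f/∂p = 6p(p - 3); at p=2 this is -12, so p increases.
∂f/∂q = 4(q - 2)(q - 1)(q + 3); at q=-1 this is 48, so q decreases.
p converges to its nearest critical value 3 (a local min of the p-part); q converges to -3. The iterate converges to (3, -3).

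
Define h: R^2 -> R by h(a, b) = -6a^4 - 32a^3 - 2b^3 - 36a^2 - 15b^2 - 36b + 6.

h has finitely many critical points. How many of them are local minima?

h separates as a function of a plus a function of b, so ∇h=0 decouples.
∂h/∂a = -24a(a + 1)(a + 3) = 0 at a ∈ {-3, -1, 0}; ∂h/∂b = -6(b + 2)(b + 3) = 0 at b ∈ {-3, -2}.
The Hessian is diagonal: diag(h_aa, h_bb). Second derivatives: h_aa(-3)=-144, h_aa(-1)=48, h_aa(0)=-72; h_bb(-3)=6, h_bb(-2)=-6.
Local minima occur where both diagonal entries positive: (-1, -3). Count: 1.

1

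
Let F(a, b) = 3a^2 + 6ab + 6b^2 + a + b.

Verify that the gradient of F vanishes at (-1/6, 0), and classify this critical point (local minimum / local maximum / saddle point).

local minimum

∇F = (6a + 6b + 1, 6a + 12b + 1); substituting (-1/6, 0) gives ∇F = (0, 0), so (-1/6, 0) is indeed a critical point.
The Hessian of F is constant: H = [[6, 6], [6, 12]].
det(H) = 6·12 − 6² = 36.
det(H) > 0 and tr(H) = 18 > 0, so H is positive definite and the point is a local minimum.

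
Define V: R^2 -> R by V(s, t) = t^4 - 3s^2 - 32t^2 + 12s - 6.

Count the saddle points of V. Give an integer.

2

V separates as a function of s plus a function of t, so ∇V=0 decouples.
∂V/∂s = -6(s - 2) = 0 at s ∈ {2}; ∂V/∂t = 4t(t - 4)(t + 4) = 0 at t ∈ {-4, 0, 4}.
The Hessian is diagonal: diag(V_ss, V_tt). Second derivatives: V_ss(2)=-6; V_tt(-4)=128, V_tt(0)=-64, V_tt(4)=128.
Saddle points occur where the two diagonal entries have opposite signs: (2, -4), (2, 4). Count: 2.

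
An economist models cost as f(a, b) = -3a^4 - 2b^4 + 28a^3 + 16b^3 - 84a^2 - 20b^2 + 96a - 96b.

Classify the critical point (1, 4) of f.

The mixed partial ∂²f/∂a∂b is 0, so the Hessian at any point is diag(f_aa, f_bb) = diag(12(-3a^2 + 14a - 14), 8(-3b^2 + 12b - 5)).
At (1, 4): H = diag(-36, -40).
Both eigenvalues are negative, so H is negative definite: a local maximum.

local maximum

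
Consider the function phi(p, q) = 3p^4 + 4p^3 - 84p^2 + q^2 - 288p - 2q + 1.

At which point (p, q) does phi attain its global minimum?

(4, 1)

phi(p,q) separates as A(p) + B(q) + 1, so its minimum is min A + min B + 1.
A'(p) = 12(p - 4)(p + 2)(p + 3) vanishes at p ∈ {-3, -2, 4}; B'(q) = 2q - 2 vanishes at q ∈ {1}.
Local minima of A (where A''>0): A(-3)=243, A(4)=-1472. Local minima of B: B(1)=-1.
So the global minimum of phi is A(4) + B(1) + 1 = -1472 − 1 + 1 = -1472, attained at (4, 1).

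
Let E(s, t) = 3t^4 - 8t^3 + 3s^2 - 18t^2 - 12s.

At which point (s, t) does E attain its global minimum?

E(s,t) separates as P(s) + Q(t), so its minimum is min P + min Q.
P'(s) = 6s - 12 vanishes at s ∈ {2}; Q'(t) = 12t(t - 3)(t + 1) vanishes at t ∈ {-1, 0, 3}.
Local minima of P (where P''>0): P(2)=-12. Local minima of Q: Q(-1)=-7, Q(3)=-135.
So the global minimum of E is P(2) + Q(3) = -12 − 135 = -147, attained at (2, 3).

(2, 3)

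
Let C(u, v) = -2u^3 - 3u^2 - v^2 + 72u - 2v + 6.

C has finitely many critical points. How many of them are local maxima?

C separates as a function of u plus a function of v, so ∇C=0 decouples.
∂C/∂u = -6(u - 3)(u + 4) = 0 at u ∈ {-4, 3}; ∂C/∂v = -2(v + 1) = 0 at v ∈ {-1}.
The Hessian is diagonal: diag(C_uu, C_vv). Second derivatives: C_uu(-4)=42, C_uu(3)=-42; C_vv(-1)=-2.
Local maxima occur where both diagonal entries negative: (3, -1). Count: 1.

1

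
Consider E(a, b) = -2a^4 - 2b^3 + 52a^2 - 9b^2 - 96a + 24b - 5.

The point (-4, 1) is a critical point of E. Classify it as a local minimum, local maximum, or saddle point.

The mixed partial ∂²E/∂a∂b is 0, so the Hessian at any point is diag(E_aa, E_bb) = diag(8(-3a^2 + 13), -6(2b + 3)).
At (-4, 1): H = diag(-280, -30).
Both eigenvalues are negative, so H is negative definite: a local maximum.

local maximum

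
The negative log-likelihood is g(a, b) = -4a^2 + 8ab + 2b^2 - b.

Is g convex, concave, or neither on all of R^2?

neither

g is quadratic, so its Hessian is the constant matrix H = [[-8, 8], [8, 4]].
det(H) = -96, tr(H) = -4.
det(H) < 0, so H is indefinite: neither convex nor concave.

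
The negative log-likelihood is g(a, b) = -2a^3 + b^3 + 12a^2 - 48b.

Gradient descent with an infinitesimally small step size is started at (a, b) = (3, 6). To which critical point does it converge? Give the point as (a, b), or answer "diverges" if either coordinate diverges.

g is separable, so gradient descent decouples: a follows -∂g/∂a, b follows -∂g/∂b.
∂g/∂a = -6a(a - 4); at a=3 this is 18, so a decreases.
∂g/∂b = 3(b - 4)(b + 4); at b=6 this is 60, so b decreases.
a converges to its nearest critical value 0 (a local min of the a-part); b converges to 4. The iterate converges to (0, 4).

(0, 4)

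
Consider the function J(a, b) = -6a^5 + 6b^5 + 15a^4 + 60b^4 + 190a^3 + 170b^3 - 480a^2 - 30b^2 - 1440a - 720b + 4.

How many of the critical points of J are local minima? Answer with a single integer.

4

J separates as a function of a plus a function of b, so ∇J=0 decouples.
∂J/∂a = -30(a - 4)(a - 3)(a + 1)(a + 4) = 0 at a ∈ {-4, -1, 3, 4}; ∂J/∂b = 30(b - 1)(b + 2)(b + 3)(b + 4) = 0 at b ∈ {-4, -3, -2, 1}.
The Hessian is diagonal: diag(J_aa, J_bb). Second derivatives: J_aa(-4)=5040, J_aa(-1)=-1800, J_aa(3)=840, J_aa(4)=-1200; J_bb(-4)=-300, J_bb(-3)=120, J_bb(-2)=-180, J_bb(1)=1800.
Local minima occur where both diagonal entries positive: (-4, -3), (-4, 1), (3, -3), (3, 1). Count: 4.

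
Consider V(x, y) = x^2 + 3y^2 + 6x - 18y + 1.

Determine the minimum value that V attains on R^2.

-35

V(x,y) separates as P(x) + Q(y) + 1, so its minimum is min P + min Q + 1.
P'(x) = 2x + 6 vanishes at x ∈ {-3}; Q'(y) = 6y - 18 vanishes at y ∈ {3}.
Local minima of P (where P''>0): P(-3)=-9. Local minima of Q: Q(3)=-27.
So the global minimum of V is P(-3) + Q(3) + 1 = -9 − 27 + 1 = -35, attained at (-3, 3).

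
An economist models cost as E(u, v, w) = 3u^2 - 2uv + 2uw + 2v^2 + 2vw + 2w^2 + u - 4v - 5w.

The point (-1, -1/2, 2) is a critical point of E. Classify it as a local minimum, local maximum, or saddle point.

The Hessian is constant: H = [[6, -2, 2], [-2, 4, 2], [2, 2, 4]].
Leading principal minors: Δ₁ = 6, Δ₂ = 20, Δ₃ = 24.
All leading minors are positive, so H is positive definite: a local minimum.

local minimum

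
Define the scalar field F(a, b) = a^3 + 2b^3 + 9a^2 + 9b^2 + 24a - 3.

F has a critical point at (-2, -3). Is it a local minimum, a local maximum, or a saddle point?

The mixed partial ∂²F/∂a∂b is 0, so the Hessian at any point is diag(F_aa, F_bb) = diag(6(a + 3), 6(2b + 3)).
At (-2, -3): H = diag(6, -18).
The eigenvalues have opposite signs, so H is indefinite: a saddle point.

saddle point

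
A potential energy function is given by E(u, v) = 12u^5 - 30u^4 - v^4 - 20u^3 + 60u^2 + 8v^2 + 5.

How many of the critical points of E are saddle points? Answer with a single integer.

E separates as a function of u plus a function of v, so ∇E=0 decouples.
∂E/∂u = 60u(u - 2)(u - 1)(u + 1) = 0 at u ∈ {-1, 0, 1, 2}; ∂E/∂v = -4v(v - 2)(v + 2) = 0 at v ∈ {-2, 0, 2}.
The Hessian is diagonal: diag(E_uu, E_vv). Second derivatives: E_uu(-1)=-360, E_uu(0)=120, E_uu(1)=-120, E_uu(2)=360; E_vv(-2)=-32, E_vv(0)=16, E_vv(2)=-32.
Saddle points occur where the two diagonal entries have opposite signs: (-1, 0), (0, -2), (0, 2), (1, 0), (2, -2), (2, 2). Count: 6.

6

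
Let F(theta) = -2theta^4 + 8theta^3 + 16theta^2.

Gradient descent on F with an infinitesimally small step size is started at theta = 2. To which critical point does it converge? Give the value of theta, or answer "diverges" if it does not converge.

0

F'(theta) = -8theta(theta - 4)(theta + 1), so F'(2) = 96.
Gradient descent moves in the -F' direction, i.e. theta is decreasing.
The nearest critical point in that direction is theta = 0, where F'' = 32 > 0 (a local minimum). The iterate converges there.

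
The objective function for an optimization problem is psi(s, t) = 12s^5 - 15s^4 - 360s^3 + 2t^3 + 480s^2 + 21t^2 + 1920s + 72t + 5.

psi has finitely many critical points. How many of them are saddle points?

4

psi separates as a function of s plus a function of t, so ∇psi=0 decouples.
∂psi/∂s = 60(s - 4)(s - 2)(s + 1)(s + 4) = 0 at s ∈ {-4, -1, 2, 4}; ∂psi/∂t = 6(t + 3)(t + 4) = 0 at t ∈ {-4, -3}.
The Hessian is diagonal: diag(psi_ss, psi_tt). Second derivatives: psi_ss(-4)=-8640, psi_ss(-1)=2700, psi_ss(2)=-2160, psi_ss(4)=4800; psi_tt(-4)=-6, psi_tt(-3)=6.
Saddle points occur where the two diagonal entries have opposite signs: (-4, -3), (-1, -4), (2, -3), (4, -4). Count: 4.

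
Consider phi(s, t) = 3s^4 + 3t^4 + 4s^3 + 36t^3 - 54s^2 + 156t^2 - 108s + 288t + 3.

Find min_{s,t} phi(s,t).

-648

phi(s,t) separates as P(s) + Q(t) + 3, so its minimum is min P + min Q + 3.
P'(s) = 12(s - 3)(s + 1)(s + 3) vanishes at s ∈ {-3, -1, 3}; Q'(t) = 12(t + 2)(t + 3)(t + 4) vanishes at t ∈ {-4, -3, -2}.
Local minima of P (where P''>0): P(-3)=-27, P(3)=-459. Local minima of Q: Q(-4)=-192, Q(-2)=-192.
So the global minimum of phi is P(3) + Q(-4) + 3 = -459 − 192 + 3 = -648, attained at (3, -4).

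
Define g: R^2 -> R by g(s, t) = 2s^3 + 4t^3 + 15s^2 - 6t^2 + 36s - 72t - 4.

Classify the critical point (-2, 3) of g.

The mixed partial ∂²g/∂s∂t is 0, so the Hessian at any point is diag(g_ss, g_tt) = diag(6(2s + 5), 12(2t - 1)).
At (-2, 3): H = diag(6, 60).
Both eigenvalues are positive, so H is positive definite: a local minimum.

local minimum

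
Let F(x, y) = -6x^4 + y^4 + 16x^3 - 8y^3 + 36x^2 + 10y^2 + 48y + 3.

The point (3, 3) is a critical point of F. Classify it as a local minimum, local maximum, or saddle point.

The mixed partial ∂²F/∂x∂y is 0, so the Hessian at any point is diag(F_xx, F_yy) = diag(24(-3x^2 + 4x + 3), 4(3y^2 - 12y + 5)).
At (3, 3): H = diag(-288, -16).
Both eigenvalues are negative, so H is negative definite: a local maximum.

local maximum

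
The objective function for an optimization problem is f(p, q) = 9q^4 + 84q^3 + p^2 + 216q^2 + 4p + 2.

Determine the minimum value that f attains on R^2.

-2

f(p,q) separates as A(p) + B(q) + 2, so its minimum is min A + min B + 2.
A'(p) = 2p + 4 vanishes at p ∈ {-2}; B'(q) = 36q(q + 3)(q + 4) vanishes at q ∈ {-4, -3, 0}.
Local minima of A (where A''>0): A(-2)=-4. Local minima of B: B(-4)=384, B(0)=0.
So the global minimum of f is A(-2) + B(0) + 2 = -4 + 0 + 2 = -2, attained at (-2, 0).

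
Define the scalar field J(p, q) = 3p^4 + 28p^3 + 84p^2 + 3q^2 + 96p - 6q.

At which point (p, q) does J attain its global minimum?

J(p,q) separates as A(p) + B(q), so its minimum is min A + min B.
A'(p) = 12(p + 1)(p + 2)(p + 4) vanishes at p ∈ {-4, -2, -1}; B'(q) = 6q - 6 vanishes at q ∈ {1}.
Local minima of A (where A''>0): A(-4)=-64, A(-1)=-37. Local minima of B: B(1)=-3.
So the global minimum of J is A(-4) + B(1) = -64 − 3 = -67, attained at (-4, 1).

(-4, 1)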